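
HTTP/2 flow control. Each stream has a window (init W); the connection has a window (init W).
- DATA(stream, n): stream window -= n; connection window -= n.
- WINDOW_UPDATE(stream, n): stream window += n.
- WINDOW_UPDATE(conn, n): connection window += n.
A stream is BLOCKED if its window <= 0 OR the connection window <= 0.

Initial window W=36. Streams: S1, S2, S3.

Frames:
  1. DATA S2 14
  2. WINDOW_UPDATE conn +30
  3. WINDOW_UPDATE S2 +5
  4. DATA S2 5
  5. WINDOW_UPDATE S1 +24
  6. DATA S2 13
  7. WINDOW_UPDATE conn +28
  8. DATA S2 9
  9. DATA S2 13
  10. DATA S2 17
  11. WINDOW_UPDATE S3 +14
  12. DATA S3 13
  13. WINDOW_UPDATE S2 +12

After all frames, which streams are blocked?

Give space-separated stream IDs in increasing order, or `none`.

Op 1: conn=22 S1=36 S2=22 S3=36 blocked=[]
Op 2: conn=52 S1=36 S2=22 S3=36 blocked=[]
Op 3: conn=52 S1=36 S2=27 S3=36 blocked=[]
Op 4: conn=47 S1=36 S2=22 S3=36 blocked=[]
Op 5: conn=47 S1=60 S2=22 S3=36 blocked=[]
Op 6: conn=34 S1=60 S2=9 S3=36 blocked=[]
Op 7: conn=62 S1=60 S2=9 S3=36 blocked=[]
Op 8: conn=53 S1=60 S2=0 S3=36 blocked=[2]
Op 9: conn=40 S1=60 S2=-13 S3=36 blocked=[2]
Op 10: conn=23 S1=60 S2=-30 S3=36 blocked=[2]
Op 11: conn=23 S1=60 S2=-30 S3=50 blocked=[2]
Op 12: conn=10 S1=60 S2=-30 S3=37 blocked=[2]
Op 13: conn=10 S1=60 S2=-18 S3=37 blocked=[2]

Answer: S2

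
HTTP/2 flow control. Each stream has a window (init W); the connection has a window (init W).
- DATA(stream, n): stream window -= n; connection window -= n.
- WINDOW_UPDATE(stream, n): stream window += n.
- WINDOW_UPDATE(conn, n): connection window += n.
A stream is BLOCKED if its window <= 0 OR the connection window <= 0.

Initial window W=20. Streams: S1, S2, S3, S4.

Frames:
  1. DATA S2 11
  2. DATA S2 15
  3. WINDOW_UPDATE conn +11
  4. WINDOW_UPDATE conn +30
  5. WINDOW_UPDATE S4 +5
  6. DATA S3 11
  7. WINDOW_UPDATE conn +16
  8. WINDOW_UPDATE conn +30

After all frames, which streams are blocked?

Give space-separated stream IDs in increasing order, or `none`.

Op 1: conn=9 S1=20 S2=9 S3=20 S4=20 blocked=[]
Op 2: conn=-6 S1=20 S2=-6 S3=20 S4=20 blocked=[1, 2, 3, 4]
Op 3: conn=5 S1=20 S2=-6 S3=20 S4=20 blocked=[2]
Op 4: conn=35 S1=20 S2=-6 S3=20 S4=20 blocked=[2]
Op 5: conn=35 S1=20 S2=-6 S3=20 S4=25 blocked=[2]
Op 6: conn=24 S1=20 S2=-6 S3=9 S4=25 blocked=[2]
Op 7: conn=40 S1=20 S2=-6 S3=9 S4=25 blocked=[2]
Op 8: conn=70 S1=20 S2=-6 S3=9 S4=25 blocked=[2]

Answer: S2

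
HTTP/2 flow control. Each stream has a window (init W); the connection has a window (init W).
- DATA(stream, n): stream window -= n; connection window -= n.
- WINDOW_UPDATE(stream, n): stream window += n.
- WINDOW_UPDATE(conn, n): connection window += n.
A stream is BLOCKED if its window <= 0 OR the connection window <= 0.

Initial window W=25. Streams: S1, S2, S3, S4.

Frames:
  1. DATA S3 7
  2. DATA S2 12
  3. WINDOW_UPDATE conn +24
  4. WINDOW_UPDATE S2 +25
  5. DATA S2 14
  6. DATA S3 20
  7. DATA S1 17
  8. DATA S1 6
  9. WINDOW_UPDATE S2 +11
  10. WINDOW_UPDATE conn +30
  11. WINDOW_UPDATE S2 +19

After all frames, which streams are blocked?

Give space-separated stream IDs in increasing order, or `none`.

Op 1: conn=18 S1=25 S2=25 S3=18 S4=25 blocked=[]
Op 2: conn=6 S1=25 S2=13 S3=18 S4=25 blocked=[]
Op 3: conn=30 S1=25 S2=13 S3=18 S4=25 blocked=[]
Op 4: conn=30 S1=25 S2=38 S3=18 S4=25 blocked=[]
Op 5: conn=16 S1=25 S2=24 S3=18 S4=25 blocked=[]
Op 6: conn=-4 S1=25 S2=24 S3=-2 S4=25 blocked=[1, 2, 3, 4]
Op 7: conn=-21 S1=8 S2=24 S3=-2 S4=25 blocked=[1, 2, 3, 4]
Op 8: conn=-27 S1=2 S2=24 S3=-2 S4=25 blocked=[1, 2, 3, 4]
Op 9: conn=-27 S1=2 S2=35 S3=-2 S4=25 blocked=[1, 2, 3, 4]
Op 10: conn=3 S1=2 S2=35 S3=-2 S4=25 blocked=[3]
Op 11: conn=3 S1=2 S2=54 S3=-2 S4=25 blocked=[3]

Answer: S3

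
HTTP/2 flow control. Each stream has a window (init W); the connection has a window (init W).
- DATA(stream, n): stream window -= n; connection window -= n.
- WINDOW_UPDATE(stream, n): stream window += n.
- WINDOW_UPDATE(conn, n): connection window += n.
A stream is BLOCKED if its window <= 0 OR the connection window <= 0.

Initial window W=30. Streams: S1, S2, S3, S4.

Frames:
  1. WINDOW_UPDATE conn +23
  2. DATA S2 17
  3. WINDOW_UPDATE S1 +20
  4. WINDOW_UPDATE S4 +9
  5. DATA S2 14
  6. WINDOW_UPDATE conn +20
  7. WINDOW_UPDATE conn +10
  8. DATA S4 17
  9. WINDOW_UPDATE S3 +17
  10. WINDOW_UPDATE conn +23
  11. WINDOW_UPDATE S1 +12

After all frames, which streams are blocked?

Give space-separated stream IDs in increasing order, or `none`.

Answer: S2

Derivation:
Op 1: conn=53 S1=30 S2=30 S3=30 S4=30 blocked=[]
Op 2: conn=36 S1=30 S2=13 S3=30 S4=30 blocked=[]
Op 3: conn=36 S1=50 S2=13 S3=30 S4=30 blocked=[]
Op 4: conn=36 S1=50 S2=13 S3=30 S4=39 blocked=[]
Op 5: conn=22 S1=50 S2=-1 S3=30 S4=39 blocked=[2]
Op 6: conn=42 S1=50 S2=-1 S3=30 S4=39 blocked=[2]
Op 7: conn=52 S1=50 S2=-1 S3=30 S4=39 blocked=[2]
Op 8: conn=35 S1=50 S2=-1 S3=30 S4=22 blocked=[2]
Op 9: conn=35 S1=50 S2=-1 S3=47 S4=22 blocked=[2]
Op 10: conn=58 S1=50 S2=-1 S3=47 S4=22 blocked=[2]
Op 11: conn=58 S1=62 S2=-1 S3=47 S4=22 blocked=[2]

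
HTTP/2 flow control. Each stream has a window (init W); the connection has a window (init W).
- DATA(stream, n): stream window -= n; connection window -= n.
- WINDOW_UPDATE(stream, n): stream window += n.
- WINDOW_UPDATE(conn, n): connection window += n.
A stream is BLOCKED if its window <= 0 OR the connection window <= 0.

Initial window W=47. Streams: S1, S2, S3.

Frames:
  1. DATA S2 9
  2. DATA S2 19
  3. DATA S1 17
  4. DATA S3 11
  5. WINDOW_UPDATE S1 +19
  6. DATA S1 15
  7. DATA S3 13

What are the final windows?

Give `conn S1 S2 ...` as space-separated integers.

Answer: -37 34 19 23

Derivation:
Op 1: conn=38 S1=47 S2=38 S3=47 blocked=[]
Op 2: conn=19 S1=47 S2=19 S3=47 blocked=[]
Op 3: conn=2 S1=30 S2=19 S3=47 blocked=[]
Op 4: conn=-9 S1=30 S2=19 S3=36 blocked=[1, 2, 3]
Op 5: conn=-9 S1=49 S2=19 S3=36 blocked=[1, 2, 3]
Op 6: conn=-24 S1=34 S2=19 S3=36 blocked=[1, 2, 3]
Op 7: conn=-37 S1=34 S2=19 S3=23 blocked=[1, 2, 3]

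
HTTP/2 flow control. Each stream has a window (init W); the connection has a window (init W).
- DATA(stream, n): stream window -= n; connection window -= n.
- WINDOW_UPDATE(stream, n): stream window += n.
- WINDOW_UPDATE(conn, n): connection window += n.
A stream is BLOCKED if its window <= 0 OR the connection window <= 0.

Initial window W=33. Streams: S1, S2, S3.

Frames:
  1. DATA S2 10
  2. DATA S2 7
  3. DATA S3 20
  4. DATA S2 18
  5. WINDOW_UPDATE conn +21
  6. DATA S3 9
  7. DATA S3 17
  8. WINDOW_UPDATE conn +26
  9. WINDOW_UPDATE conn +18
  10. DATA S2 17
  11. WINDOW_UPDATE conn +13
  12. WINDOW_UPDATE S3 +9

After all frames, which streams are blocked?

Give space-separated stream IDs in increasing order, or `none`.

Op 1: conn=23 S1=33 S2=23 S3=33 blocked=[]
Op 2: conn=16 S1=33 S2=16 S3=33 blocked=[]
Op 3: conn=-4 S1=33 S2=16 S3=13 blocked=[1, 2, 3]
Op 4: conn=-22 S1=33 S2=-2 S3=13 blocked=[1, 2, 3]
Op 5: conn=-1 S1=33 S2=-2 S3=13 blocked=[1, 2, 3]
Op 6: conn=-10 S1=33 S2=-2 S3=4 blocked=[1, 2, 3]
Op 7: conn=-27 S1=33 S2=-2 S3=-13 blocked=[1, 2, 3]
Op 8: conn=-1 S1=33 S2=-2 S3=-13 blocked=[1, 2, 3]
Op 9: conn=17 S1=33 S2=-2 S3=-13 blocked=[2, 3]
Op 10: conn=0 S1=33 S2=-19 S3=-13 blocked=[1, 2, 3]
Op 11: conn=13 S1=33 S2=-19 S3=-13 blocked=[2, 3]
Op 12: conn=13 S1=33 S2=-19 S3=-4 blocked=[2, 3]

Answer: S2 S3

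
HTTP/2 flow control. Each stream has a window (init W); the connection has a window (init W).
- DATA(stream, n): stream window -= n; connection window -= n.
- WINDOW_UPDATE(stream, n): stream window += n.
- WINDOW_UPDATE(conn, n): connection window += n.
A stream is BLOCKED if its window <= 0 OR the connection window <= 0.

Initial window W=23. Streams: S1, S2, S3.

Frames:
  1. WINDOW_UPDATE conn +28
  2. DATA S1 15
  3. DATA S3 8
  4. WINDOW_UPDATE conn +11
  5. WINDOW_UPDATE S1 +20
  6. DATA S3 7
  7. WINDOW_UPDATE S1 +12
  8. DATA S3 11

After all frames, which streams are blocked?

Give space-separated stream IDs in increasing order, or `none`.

Op 1: conn=51 S1=23 S2=23 S3=23 blocked=[]
Op 2: conn=36 S1=8 S2=23 S3=23 blocked=[]
Op 3: conn=28 S1=8 S2=23 S3=15 blocked=[]
Op 4: conn=39 S1=8 S2=23 S3=15 blocked=[]
Op 5: conn=39 S1=28 S2=23 S3=15 blocked=[]
Op 6: conn=32 S1=28 S2=23 S3=8 blocked=[]
Op 7: conn=32 S1=40 S2=23 S3=8 blocked=[]
Op 8: conn=21 S1=40 S2=23 S3=-3 blocked=[3]

Answer: S3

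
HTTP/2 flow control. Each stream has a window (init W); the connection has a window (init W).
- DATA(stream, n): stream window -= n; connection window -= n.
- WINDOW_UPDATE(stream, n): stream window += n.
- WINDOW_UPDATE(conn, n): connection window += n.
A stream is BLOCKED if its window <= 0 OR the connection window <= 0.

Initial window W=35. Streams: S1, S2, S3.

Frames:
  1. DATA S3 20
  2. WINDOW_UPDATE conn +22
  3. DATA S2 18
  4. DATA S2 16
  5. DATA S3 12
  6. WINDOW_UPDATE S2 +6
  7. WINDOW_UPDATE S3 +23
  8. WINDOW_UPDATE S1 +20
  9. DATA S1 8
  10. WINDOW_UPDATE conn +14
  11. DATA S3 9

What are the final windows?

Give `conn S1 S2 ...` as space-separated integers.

Op 1: conn=15 S1=35 S2=35 S3=15 blocked=[]
Op 2: conn=37 S1=35 S2=35 S3=15 blocked=[]
Op 3: conn=19 S1=35 S2=17 S3=15 blocked=[]
Op 4: conn=3 S1=35 S2=1 S3=15 blocked=[]
Op 5: conn=-9 S1=35 S2=1 S3=3 blocked=[1, 2, 3]
Op 6: conn=-9 S1=35 S2=7 S3=3 blocked=[1, 2, 3]
Op 7: conn=-9 S1=35 S2=7 S3=26 blocked=[1, 2, 3]
Op 8: conn=-9 S1=55 S2=7 S3=26 blocked=[1, 2, 3]
Op 9: conn=-17 S1=47 S2=7 S3=26 blocked=[1, 2, 3]
Op 10: conn=-3 S1=47 S2=7 S3=26 blocked=[1, 2, 3]
Op 11: conn=-12 S1=47 S2=7 S3=17 blocked=[1, 2, 3]

Answer: -12 47 7 17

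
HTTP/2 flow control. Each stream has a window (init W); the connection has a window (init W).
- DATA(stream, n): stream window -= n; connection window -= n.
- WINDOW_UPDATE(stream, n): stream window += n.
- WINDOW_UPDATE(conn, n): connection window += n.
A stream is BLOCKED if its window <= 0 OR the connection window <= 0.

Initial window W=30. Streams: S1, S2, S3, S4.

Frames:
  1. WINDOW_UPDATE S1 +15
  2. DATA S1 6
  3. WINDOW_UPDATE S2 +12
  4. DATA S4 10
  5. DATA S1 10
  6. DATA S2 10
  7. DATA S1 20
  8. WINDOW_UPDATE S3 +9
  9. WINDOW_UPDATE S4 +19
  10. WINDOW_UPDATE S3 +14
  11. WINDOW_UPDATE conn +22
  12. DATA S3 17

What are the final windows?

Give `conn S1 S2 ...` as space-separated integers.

Answer: -21 9 32 36 39

Derivation:
Op 1: conn=30 S1=45 S2=30 S3=30 S4=30 blocked=[]
Op 2: conn=24 S1=39 S2=30 S3=30 S4=30 blocked=[]
Op 3: conn=24 S1=39 S2=42 S3=30 S4=30 blocked=[]
Op 4: conn=14 S1=39 S2=42 S3=30 S4=20 blocked=[]
Op 5: conn=4 S1=29 S2=42 S3=30 S4=20 blocked=[]
Op 6: conn=-6 S1=29 S2=32 S3=30 S4=20 blocked=[1, 2, 3, 4]
Op 7: conn=-26 S1=9 S2=32 S3=30 S4=20 blocked=[1, 2, 3, 4]
Op 8: conn=-26 S1=9 S2=32 S3=39 S4=20 blocked=[1, 2, 3, 4]
Op 9: conn=-26 S1=9 S2=32 S3=39 S4=39 blocked=[1, 2, 3, 4]
Op 10: conn=-26 S1=9 S2=32 S3=53 S4=39 blocked=[1, 2, 3, 4]
Op 11: conn=-4 S1=9 S2=32 S3=53 S4=39 blocked=[1, 2, 3, 4]
Op 12: conn=-21 S1=9 S2=32 S3=36 S4=39 blocked=[1, 2, 3, 4]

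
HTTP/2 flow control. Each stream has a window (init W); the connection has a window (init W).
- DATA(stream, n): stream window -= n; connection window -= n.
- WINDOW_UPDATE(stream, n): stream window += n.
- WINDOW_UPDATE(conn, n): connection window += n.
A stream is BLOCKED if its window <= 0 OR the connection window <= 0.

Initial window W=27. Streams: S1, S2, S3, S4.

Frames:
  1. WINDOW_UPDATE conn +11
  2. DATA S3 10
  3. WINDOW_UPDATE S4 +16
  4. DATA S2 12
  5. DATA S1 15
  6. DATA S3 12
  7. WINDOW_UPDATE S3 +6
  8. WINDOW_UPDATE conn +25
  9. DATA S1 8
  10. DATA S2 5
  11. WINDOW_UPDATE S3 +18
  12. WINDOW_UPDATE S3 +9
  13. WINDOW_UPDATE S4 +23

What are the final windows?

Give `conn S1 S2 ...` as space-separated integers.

Answer: 1 4 10 38 66

Derivation:
Op 1: conn=38 S1=27 S2=27 S3=27 S4=27 blocked=[]
Op 2: conn=28 S1=27 S2=27 S3=17 S4=27 blocked=[]
Op 3: conn=28 S1=27 S2=27 S3=17 S4=43 blocked=[]
Op 4: conn=16 S1=27 S2=15 S3=17 S4=43 blocked=[]
Op 5: conn=1 S1=12 S2=15 S3=17 S4=43 blocked=[]
Op 6: conn=-11 S1=12 S2=15 S3=5 S4=43 blocked=[1, 2, 3, 4]
Op 7: conn=-11 S1=12 S2=15 S3=11 S4=43 blocked=[1, 2, 3, 4]
Op 8: conn=14 S1=12 S2=15 S3=11 S4=43 blocked=[]
Op 9: conn=6 S1=4 S2=15 S3=11 S4=43 blocked=[]
Op 10: conn=1 S1=4 S2=10 S3=11 S4=43 blocked=[]
Op 11: conn=1 S1=4 S2=10 S3=29 S4=43 blocked=[]
Op 12: conn=1 S1=4 S2=10 S3=38 S4=43 blocked=[]
Op 13: conn=1 S1=4 S2=10 S3=38 S4=66 blocked=[]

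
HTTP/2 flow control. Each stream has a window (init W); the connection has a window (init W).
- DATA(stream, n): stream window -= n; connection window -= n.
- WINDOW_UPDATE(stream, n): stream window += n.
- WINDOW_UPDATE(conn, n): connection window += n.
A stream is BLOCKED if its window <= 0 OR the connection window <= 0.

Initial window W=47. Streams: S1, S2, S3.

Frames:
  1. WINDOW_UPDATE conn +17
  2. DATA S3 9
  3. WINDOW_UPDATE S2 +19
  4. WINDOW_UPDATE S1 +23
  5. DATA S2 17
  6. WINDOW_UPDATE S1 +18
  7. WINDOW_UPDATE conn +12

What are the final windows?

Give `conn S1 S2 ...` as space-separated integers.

Answer: 50 88 49 38

Derivation:
Op 1: conn=64 S1=47 S2=47 S3=47 blocked=[]
Op 2: conn=55 S1=47 S2=47 S3=38 blocked=[]
Op 3: conn=55 S1=47 S2=66 S3=38 blocked=[]
Op 4: conn=55 S1=70 S2=66 S3=38 blocked=[]
Op 5: conn=38 S1=70 S2=49 S3=38 blocked=[]
Op 6: conn=38 S1=88 S2=49 S3=38 blocked=[]
Op 7: conn=50 S1=88 S2=49 S3=38 blocked=[]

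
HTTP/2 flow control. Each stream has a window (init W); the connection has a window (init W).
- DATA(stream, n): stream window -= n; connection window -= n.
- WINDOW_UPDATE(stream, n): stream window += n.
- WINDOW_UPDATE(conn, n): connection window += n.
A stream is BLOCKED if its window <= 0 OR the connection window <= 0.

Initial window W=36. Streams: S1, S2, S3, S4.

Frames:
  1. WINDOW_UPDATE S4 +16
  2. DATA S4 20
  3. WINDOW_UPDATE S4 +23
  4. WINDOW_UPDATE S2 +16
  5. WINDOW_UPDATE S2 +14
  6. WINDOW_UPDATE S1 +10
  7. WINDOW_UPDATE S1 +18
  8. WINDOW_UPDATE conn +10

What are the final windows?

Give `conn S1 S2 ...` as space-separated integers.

Op 1: conn=36 S1=36 S2=36 S3=36 S4=52 blocked=[]
Op 2: conn=16 S1=36 S2=36 S3=36 S4=32 blocked=[]
Op 3: conn=16 S1=36 S2=36 S3=36 S4=55 blocked=[]
Op 4: conn=16 S1=36 S2=52 S3=36 S4=55 blocked=[]
Op 5: conn=16 S1=36 S2=66 S3=36 S4=55 blocked=[]
Op 6: conn=16 S1=46 S2=66 S3=36 S4=55 blocked=[]
Op 7: conn=16 S1=64 S2=66 S3=36 S4=55 blocked=[]
Op 8: conn=26 S1=64 S2=66 S3=36 S4=55 blocked=[]

Answer: 26 64 66 36 55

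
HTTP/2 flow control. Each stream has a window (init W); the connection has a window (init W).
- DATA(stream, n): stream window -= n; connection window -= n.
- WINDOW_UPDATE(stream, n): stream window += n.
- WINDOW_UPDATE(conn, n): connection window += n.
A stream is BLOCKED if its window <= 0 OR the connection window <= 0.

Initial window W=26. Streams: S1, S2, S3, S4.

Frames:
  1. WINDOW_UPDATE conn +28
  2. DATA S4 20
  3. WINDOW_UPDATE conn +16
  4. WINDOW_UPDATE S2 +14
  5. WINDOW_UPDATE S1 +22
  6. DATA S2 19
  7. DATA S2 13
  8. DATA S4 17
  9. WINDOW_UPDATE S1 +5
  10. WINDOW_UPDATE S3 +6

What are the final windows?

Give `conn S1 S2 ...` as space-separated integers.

Op 1: conn=54 S1=26 S2=26 S3=26 S4=26 blocked=[]
Op 2: conn=34 S1=26 S2=26 S3=26 S4=6 blocked=[]
Op 3: conn=50 S1=26 S2=26 S3=26 S4=6 blocked=[]
Op 4: conn=50 S1=26 S2=40 S3=26 S4=6 blocked=[]
Op 5: conn=50 S1=48 S2=40 S3=26 S4=6 blocked=[]
Op 6: conn=31 S1=48 S2=21 S3=26 S4=6 blocked=[]
Op 7: conn=18 S1=48 S2=8 S3=26 S4=6 blocked=[]
Op 8: conn=1 S1=48 S2=8 S3=26 S4=-11 blocked=[4]
Op 9: conn=1 S1=53 S2=8 S3=26 S4=-11 blocked=[4]
Op 10: conn=1 S1=53 S2=8 S3=32 S4=-11 blocked=[4]

Answer: 1 53 8 32 -11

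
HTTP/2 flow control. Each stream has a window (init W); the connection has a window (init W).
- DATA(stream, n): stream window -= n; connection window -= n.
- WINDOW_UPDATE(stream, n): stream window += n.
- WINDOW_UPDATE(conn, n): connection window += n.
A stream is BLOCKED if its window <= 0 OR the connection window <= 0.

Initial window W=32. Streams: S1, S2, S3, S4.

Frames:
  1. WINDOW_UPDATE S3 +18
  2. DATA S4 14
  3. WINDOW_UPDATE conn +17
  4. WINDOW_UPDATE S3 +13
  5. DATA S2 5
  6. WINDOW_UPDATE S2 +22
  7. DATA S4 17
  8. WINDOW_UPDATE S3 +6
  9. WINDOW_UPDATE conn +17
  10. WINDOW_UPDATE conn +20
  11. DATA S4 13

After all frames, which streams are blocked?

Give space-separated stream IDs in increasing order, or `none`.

Op 1: conn=32 S1=32 S2=32 S3=50 S4=32 blocked=[]
Op 2: conn=18 S1=32 S2=32 S3=50 S4=18 blocked=[]
Op 3: conn=35 S1=32 S2=32 S3=50 S4=18 blocked=[]
Op 4: conn=35 S1=32 S2=32 S3=63 S4=18 blocked=[]
Op 5: conn=30 S1=32 S2=27 S3=63 S4=18 blocked=[]
Op 6: conn=30 S1=32 S2=49 S3=63 S4=18 blocked=[]
Op 7: conn=13 S1=32 S2=49 S3=63 S4=1 blocked=[]
Op 8: conn=13 S1=32 S2=49 S3=69 S4=1 blocked=[]
Op 9: conn=30 S1=32 S2=49 S3=69 S4=1 blocked=[]
Op 10: conn=50 S1=32 S2=49 S3=69 S4=1 blocked=[]
Op 11: conn=37 S1=32 S2=49 S3=69 S4=-12 blocked=[4]

Answer: S4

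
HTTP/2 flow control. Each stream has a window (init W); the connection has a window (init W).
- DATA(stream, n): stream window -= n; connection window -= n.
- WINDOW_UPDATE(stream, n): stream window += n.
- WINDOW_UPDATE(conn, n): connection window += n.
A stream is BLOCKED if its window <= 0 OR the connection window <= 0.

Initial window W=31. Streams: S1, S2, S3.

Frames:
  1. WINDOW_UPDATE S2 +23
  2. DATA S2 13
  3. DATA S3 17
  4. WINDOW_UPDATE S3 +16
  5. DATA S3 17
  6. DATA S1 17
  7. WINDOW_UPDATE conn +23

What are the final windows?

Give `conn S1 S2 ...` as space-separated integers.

Op 1: conn=31 S1=31 S2=54 S3=31 blocked=[]
Op 2: conn=18 S1=31 S2=41 S3=31 blocked=[]
Op 3: conn=1 S1=31 S2=41 S3=14 blocked=[]
Op 4: conn=1 S1=31 S2=41 S3=30 blocked=[]
Op 5: conn=-16 S1=31 S2=41 S3=13 blocked=[1, 2, 3]
Op 6: conn=-33 S1=14 S2=41 S3=13 blocked=[1, 2, 3]
Op 7: conn=-10 S1=14 S2=41 S3=13 blocked=[1, 2, 3]

Answer: -10 14 41 13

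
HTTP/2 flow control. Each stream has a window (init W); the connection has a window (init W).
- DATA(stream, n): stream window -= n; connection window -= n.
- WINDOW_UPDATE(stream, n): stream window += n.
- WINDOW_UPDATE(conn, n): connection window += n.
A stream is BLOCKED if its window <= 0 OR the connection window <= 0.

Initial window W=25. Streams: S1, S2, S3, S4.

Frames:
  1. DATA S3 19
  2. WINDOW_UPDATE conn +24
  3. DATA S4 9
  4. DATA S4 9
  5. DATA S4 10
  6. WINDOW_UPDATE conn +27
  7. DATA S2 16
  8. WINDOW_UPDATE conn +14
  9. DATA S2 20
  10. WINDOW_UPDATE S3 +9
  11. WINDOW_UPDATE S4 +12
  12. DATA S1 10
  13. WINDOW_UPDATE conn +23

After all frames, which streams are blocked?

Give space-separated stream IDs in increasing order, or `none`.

Answer: S2

Derivation:
Op 1: conn=6 S1=25 S2=25 S3=6 S4=25 blocked=[]
Op 2: conn=30 S1=25 S2=25 S3=6 S4=25 blocked=[]
Op 3: conn=21 S1=25 S2=25 S3=6 S4=16 blocked=[]
Op 4: conn=12 S1=25 S2=25 S3=6 S4=7 blocked=[]
Op 5: conn=2 S1=25 S2=25 S3=6 S4=-3 blocked=[4]
Op 6: conn=29 S1=25 S2=25 S3=6 S4=-3 blocked=[4]
Op 7: conn=13 S1=25 S2=9 S3=6 S4=-3 blocked=[4]
Op 8: conn=27 S1=25 S2=9 S3=6 S4=-3 blocked=[4]
Op 9: conn=7 S1=25 S2=-11 S3=6 S4=-3 blocked=[2, 4]
Op 10: conn=7 S1=25 S2=-11 S3=15 S4=-3 blocked=[2, 4]
Op 11: conn=7 S1=25 S2=-11 S3=15 S4=9 blocked=[2]
Op 12: conn=-3 S1=15 S2=-11 S3=15 S4=9 blocked=[1, 2, 3, 4]
Op 13: conn=20 S1=15 S2=-11 S3=15 S4=9 blocked=[2]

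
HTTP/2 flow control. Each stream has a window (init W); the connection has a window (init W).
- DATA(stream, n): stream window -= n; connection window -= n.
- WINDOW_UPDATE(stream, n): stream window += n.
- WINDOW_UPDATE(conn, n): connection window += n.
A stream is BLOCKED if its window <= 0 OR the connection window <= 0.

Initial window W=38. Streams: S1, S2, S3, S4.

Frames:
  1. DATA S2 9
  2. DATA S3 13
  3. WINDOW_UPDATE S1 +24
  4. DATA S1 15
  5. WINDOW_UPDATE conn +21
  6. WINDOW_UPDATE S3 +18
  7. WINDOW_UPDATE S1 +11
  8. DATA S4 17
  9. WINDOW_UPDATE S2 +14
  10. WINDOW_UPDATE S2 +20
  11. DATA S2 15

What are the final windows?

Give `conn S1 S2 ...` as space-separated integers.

Answer: -10 58 48 43 21

Derivation:
Op 1: conn=29 S1=38 S2=29 S3=38 S4=38 blocked=[]
Op 2: conn=16 S1=38 S2=29 S3=25 S4=38 blocked=[]
Op 3: conn=16 S1=62 S2=29 S3=25 S4=38 blocked=[]
Op 4: conn=1 S1=47 S2=29 S3=25 S4=38 blocked=[]
Op 5: conn=22 S1=47 S2=29 S3=25 S4=38 blocked=[]
Op 6: conn=22 S1=47 S2=29 S3=43 S4=38 blocked=[]
Op 7: conn=22 S1=58 S2=29 S3=43 S4=38 blocked=[]
Op 8: conn=5 S1=58 S2=29 S3=43 S4=21 blocked=[]
Op 9: conn=5 S1=58 S2=43 S3=43 S4=21 blocked=[]
Op 10: conn=5 S1=58 S2=63 S3=43 S4=21 blocked=[]
Op 11: conn=-10 S1=58 S2=48 S3=43 S4=21 blocked=[1, 2, 3, 4]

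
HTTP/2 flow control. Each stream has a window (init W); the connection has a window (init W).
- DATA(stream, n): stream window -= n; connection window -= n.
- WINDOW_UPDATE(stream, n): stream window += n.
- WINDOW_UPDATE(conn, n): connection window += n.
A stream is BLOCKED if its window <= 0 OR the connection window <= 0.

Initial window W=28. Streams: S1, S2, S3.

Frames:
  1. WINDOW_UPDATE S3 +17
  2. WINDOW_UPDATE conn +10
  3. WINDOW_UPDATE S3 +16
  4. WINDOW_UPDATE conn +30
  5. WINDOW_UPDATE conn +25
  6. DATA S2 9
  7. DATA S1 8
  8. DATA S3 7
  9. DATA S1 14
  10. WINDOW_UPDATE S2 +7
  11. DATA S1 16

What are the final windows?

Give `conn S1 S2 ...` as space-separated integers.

Op 1: conn=28 S1=28 S2=28 S3=45 blocked=[]
Op 2: conn=38 S1=28 S2=28 S3=45 blocked=[]
Op 3: conn=38 S1=28 S2=28 S3=61 blocked=[]
Op 4: conn=68 S1=28 S2=28 S3=61 blocked=[]
Op 5: conn=93 S1=28 S2=28 S3=61 blocked=[]
Op 6: conn=84 S1=28 S2=19 S3=61 blocked=[]
Op 7: conn=76 S1=20 S2=19 S3=61 blocked=[]
Op 8: conn=69 S1=20 S2=19 S3=54 blocked=[]
Op 9: conn=55 S1=6 S2=19 S3=54 blocked=[]
Op 10: conn=55 S1=6 S2=26 S3=54 blocked=[]
Op 11: conn=39 S1=-10 S2=26 S3=54 blocked=[1]

Answer: 39 -10 26 54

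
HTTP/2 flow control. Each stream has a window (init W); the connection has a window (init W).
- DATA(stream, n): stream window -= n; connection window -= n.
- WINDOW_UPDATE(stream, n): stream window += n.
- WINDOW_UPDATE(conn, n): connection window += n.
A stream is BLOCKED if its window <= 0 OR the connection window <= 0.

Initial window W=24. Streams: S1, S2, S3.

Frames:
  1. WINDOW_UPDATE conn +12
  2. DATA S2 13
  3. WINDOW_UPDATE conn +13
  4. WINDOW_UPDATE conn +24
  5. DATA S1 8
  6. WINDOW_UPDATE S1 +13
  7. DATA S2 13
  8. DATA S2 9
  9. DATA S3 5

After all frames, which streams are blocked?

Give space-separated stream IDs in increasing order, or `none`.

Answer: S2

Derivation:
Op 1: conn=36 S1=24 S2=24 S3=24 blocked=[]
Op 2: conn=23 S1=24 S2=11 S3=24 blocked=[]
Op 3: conn=36 S1=24 S2=11 S3=24 blocked=[]
Op 4: conn=60 S1=24 S2=11 S3=24 blocked=[]
Op 5: conn=52 S1=16 S2=11 S3=24 blocked=[]
Op 6: conn=52 S1=29 S2=11 S3=24 blocked=[]
Op 7: conn=39 S1=29 S2=-2 S3=24 blocked=[2]
Op 8: conn=30 S1=29 S2=-11 S3=24 blocked=[2]
Op 9: conn=25 S1=29 S2=-11 S3=19 blocked=[2]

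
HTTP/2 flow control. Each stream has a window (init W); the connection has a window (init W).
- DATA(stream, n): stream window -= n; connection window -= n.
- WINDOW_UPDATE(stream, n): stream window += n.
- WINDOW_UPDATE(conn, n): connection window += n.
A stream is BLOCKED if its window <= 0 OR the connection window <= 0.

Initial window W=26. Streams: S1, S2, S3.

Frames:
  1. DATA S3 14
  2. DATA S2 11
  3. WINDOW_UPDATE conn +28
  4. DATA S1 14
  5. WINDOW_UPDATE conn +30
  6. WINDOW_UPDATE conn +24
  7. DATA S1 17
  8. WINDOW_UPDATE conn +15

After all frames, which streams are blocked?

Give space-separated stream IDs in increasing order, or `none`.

Answer: S1

Derivation:
Op 1: conn=12 S1=26 S2=26 S3=12 blocked=[]
Op 2: conn=1 S1=26 S2=15 S3=12 blocked=[]
Op 3: conn=29 S1=26 S2=15 S3=12 blocked=[]
Op 4: conn=15 S1=12 S2=15 S3=12 blocked=[]
Op 5: conn=45 S1=12 S2=15 S3=12 blocked=[]
Op 6: conn=69 S1=12 S2=15 S3=12 blocked=[]
Op 7: conn=52 S1=-5 S2=15 S3=12 blocked=[1]
Op 8: conn=67 S1=-5 S2=15 S3=12 blocked=[1]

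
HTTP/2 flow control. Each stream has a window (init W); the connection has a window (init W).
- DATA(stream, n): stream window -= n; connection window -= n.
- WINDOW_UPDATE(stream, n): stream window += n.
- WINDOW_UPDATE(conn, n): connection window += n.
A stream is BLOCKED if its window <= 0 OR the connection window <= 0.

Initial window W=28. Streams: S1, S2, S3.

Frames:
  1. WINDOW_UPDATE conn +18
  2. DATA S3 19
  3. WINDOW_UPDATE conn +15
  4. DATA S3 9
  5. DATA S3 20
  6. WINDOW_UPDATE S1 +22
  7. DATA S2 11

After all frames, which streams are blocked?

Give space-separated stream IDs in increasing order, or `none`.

Op 1: conn=46 S1=28 S2=28 S3=28 blocked=[]
Op 2: conn=27 S1=28 S2=28 S3=9 blocked=[]
Op 3: conn=42 S1=28 S2=28 S3=9 blocked=[]
Op 4: conn=33 S1=28 S2=28 S3=0 blocked=[3]
Op 5: conn=13 S1=28 S2=28 S3=-20 blocked=[3]
Op 6: conn=13 S1=50 S2=28 S3=-20 blocked=[3]
Op 7: conn=2 S1=50 S2=17 S3=-20 blocked=[3]

Answer: S3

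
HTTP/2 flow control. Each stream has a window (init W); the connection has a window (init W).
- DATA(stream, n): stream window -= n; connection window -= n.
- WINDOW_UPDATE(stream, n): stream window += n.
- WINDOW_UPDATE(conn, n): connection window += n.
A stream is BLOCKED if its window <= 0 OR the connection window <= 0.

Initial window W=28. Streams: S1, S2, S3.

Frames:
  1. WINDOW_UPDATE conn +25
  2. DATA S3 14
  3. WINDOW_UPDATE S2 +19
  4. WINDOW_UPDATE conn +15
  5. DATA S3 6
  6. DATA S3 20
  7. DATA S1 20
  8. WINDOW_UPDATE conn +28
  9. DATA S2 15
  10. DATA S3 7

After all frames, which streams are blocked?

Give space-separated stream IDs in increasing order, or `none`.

Op 1: conn=53 S1=28 S2=28 S3=28 blocked=[]
Op 2: conn=39 S1=28 S2=28 S3=14 blocked=[]
Op 3: conn=39 S1=28 S2=47 S3=14 blocked=[]
Op 4: conn=54 S1=28 S2=47 S3=14 blocked=[]
Op 5: conn=48 S1=28 S2=47 S3=8 blocked=[]
Op 6: conn=28 S1=28 S2=47 S3=-12 blocked=[3]
Op 7: conn=8 S1=8 S2=47 S3=-12 blocked=[3]
Op 8: conn=36 S1=8 S2=47 S3=-12 blocked=[3]
Op 9: conn=21 S1=8 S2=32 S3=-12 blocked=[3]
Op 10: conn=14 S1=8 S2=32 S3=-19 blocked=[3]

Answer: S3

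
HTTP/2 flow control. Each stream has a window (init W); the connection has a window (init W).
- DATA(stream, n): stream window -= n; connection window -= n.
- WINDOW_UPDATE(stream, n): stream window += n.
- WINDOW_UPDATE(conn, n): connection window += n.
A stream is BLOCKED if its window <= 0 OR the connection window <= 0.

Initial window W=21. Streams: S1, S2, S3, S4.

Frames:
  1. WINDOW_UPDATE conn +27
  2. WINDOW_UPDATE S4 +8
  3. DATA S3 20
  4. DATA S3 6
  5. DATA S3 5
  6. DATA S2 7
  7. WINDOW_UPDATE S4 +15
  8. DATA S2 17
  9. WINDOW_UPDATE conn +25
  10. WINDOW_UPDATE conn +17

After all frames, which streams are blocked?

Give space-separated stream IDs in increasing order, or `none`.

Answer: S2 S3

Derivation:
Op 1: conn=48 S1=21 S2=21 S3=21 S4=21 blocked=[]
Op 2: conn=48 S1=21 S2=21 S3=21 S4=29 blocked=[]
Op 3: conn=28 S1=21 S2=21 S3=1 S4=29 blocked=[]
Op 4: conn=22 S1=21 S2=21 S3=-5 S4=29 blocked=[3]
Op 5: conn=17 S1=21 S2=21 S3=-10 S4=29 blocked=[3]
Op 6: conn=10 S1=21 S2=14 S3=-10 S4=29 blocked=[3]
Op 7: conn=10 S1=21 S2=14 S3=-10 S4=44 blocked=[3]
Op 8: conn=-7 S1=21 S2=-3 S3=-10 S4=44 blocked=[1, 2, 3, 4]
Op 9: conn=18 S1=21 S2=-3 S3=-10 S4=44 blocked=[2, 3]
Op 10: conn=35 S1=21 S2=-3 S3=-10 S4=44 blocked=[2, 3]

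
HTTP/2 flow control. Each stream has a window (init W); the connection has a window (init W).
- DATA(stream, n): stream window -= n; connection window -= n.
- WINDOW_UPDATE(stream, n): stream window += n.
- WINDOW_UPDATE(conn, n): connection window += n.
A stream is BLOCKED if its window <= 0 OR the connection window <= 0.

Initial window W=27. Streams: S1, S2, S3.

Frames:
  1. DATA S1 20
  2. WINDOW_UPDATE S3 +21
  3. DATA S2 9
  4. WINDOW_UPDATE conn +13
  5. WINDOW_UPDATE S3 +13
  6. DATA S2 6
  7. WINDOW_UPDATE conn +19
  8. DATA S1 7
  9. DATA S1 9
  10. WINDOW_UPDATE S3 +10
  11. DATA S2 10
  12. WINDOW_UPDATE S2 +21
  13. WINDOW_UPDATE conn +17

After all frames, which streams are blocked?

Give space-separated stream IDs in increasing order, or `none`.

Answer: S1

Derivation:
Op 1: conn=7 S1=7 S2=27 S3=27 blocked=[]
Op 2: conn=7 S1=7 S2=27 S3=48 blocked=[]
Op 3: conn=-2 S1=7 S2=18 S3=48 blocked=[1, 2, 3]
Op 4: conn=11 S1=7 S2=18 S3=48 blocked=[]
Op 5: conn=11 S1=7 S2=18 S3=61 blocked=[]
Op 6: conn=5 S1=7 S2=12 S3=61 blocked=[]
Op 7: conn=24 S1=7 S2=12 S3=61 blocked=[]
Op 8: conn=17 S1=0 S2=12 S3=61 blocked=[1]
Op 9: conn=8 S1=-9 S2=12 S3=61 blocked=[1]
Op 10: conn=8 S1=-9 S2=12 S3=71 blocked=[1]
Op 11: conn=-2 S1=-9 S2=2 S3=71 blocked=[1, 2, 3]
Op 12: conn=-2 S1=-9 S2=23 S3=71 blocked=[1, 2, 3]
Op 13: conn=15 S1=-9 S2=23 S3=71 blocked=[1]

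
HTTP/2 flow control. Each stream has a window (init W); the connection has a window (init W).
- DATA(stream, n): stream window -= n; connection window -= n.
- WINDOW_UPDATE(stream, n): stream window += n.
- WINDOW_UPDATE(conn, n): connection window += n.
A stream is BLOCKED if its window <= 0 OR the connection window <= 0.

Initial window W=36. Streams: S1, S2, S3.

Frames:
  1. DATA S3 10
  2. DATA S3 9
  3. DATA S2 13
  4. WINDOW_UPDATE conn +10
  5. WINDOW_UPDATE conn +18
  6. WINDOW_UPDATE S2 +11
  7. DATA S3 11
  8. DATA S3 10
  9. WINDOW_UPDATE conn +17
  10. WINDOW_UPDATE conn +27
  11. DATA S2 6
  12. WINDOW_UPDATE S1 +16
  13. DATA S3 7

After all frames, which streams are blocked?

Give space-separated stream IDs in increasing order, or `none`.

Answer: S3

Derivation:
Op 1: conn=26 S1=36 S2=36 S3=26 blocked=[]
Op 2: conn=17 S1=36 S2=36 S3=17 blocked=[]
Op 3: conn=4 S1=36 S2=23 S3=17 blocked=[]
Op 4: conn=14 S1=36 S2=23 S3=17 blocked=[]
Op 5: conn=32 S1=36 S2=23 S3=17 blocked=[]
Op 6: conn=32 S1=36 S2=34 S3=17 blocked=[]
Op 7: conn=21 S1=36 S2=34 S3=6 blocked=[]
Op 8: conn=11 S1=36 S2=34 S3=-4 blocked=[3]
Op 9: conn=28 S1=36 S2=34 S3=-4 blocked=[3]
Op 10: conn=55 S1=36 S2=34 S3=-4 blocked=[3]
Op 11: conn=49 S1=36 S2=28 S3=-4 blocked=[3]
Op 12: conn=49 S1=52 S2=28 S3=-4 blocked=[3]
Op 13: conn=42 S1=52 S2=28 S3=-11 blocked=[3]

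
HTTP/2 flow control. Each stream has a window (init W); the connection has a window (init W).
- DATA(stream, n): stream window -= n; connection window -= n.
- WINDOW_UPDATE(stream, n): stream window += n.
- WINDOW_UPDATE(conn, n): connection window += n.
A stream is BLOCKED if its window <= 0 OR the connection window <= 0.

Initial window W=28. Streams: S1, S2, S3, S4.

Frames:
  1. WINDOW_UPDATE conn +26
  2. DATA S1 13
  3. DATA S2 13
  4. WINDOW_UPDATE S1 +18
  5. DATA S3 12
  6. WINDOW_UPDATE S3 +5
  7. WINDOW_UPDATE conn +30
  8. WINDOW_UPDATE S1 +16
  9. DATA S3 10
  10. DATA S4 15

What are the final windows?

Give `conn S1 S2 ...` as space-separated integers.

Op 1: conn=54 S1=28 S2=28 S3=28 S4=28 blocked=[]
Op 2: conn=41 S1=15 S2=28 S3=28 S4=28 blocked=[]
Op 3: conn=28 S1=15 S2=15 S3=28 S4=28 blocked=[]
Op 4: conn=28 S1=33 S2=15 S3=28 S4=28 blocked=[]
Op 5: conn=16 S1=33 S2=15 S3=16 S4=28 blocked=[]
Op 6: conn=16 S1=33 S2=15 S3=21 S4=28 blocked=[]
Op 7: conn=46 S1=33 S2=15 S3=21 S4=28 blocked=[]
Op 8: conn=46 S1=49 S2=15 S3=21 S4=28 blocked=[]
Op 9: conn=36 S1=49 S2=15 S3=11 S4=28 blocked=[]
Op 10: conn=21 S1=49 S2=15 S3=11 S4=13 blocked=[]

Answer: 21 49 15 11 13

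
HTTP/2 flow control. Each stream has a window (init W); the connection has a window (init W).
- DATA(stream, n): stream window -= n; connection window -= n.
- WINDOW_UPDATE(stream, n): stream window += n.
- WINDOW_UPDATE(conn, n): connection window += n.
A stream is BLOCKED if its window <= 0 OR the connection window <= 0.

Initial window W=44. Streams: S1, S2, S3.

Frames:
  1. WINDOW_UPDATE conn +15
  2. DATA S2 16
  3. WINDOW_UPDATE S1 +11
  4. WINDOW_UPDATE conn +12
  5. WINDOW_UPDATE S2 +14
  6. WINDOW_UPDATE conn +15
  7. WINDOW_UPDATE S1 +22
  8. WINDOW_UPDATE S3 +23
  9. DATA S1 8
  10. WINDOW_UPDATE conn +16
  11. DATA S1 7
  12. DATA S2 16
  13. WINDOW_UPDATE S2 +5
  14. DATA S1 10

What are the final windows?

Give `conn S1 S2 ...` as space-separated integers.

Op 1: conn=59 S1=44 S2=44 S3=44 blocked=[]
Op 2: conn=43 S1=44 S2=28 S3=44 blocked=[]
Op 3: conn=43 S1=55 S2=28 S3=44 blocked=[]
Op 4: conn=55 S1=55 S2=28 S3=44 blocked=[]
Op 5: conn=55 S1=55 S2=42 S3=44 blocked=[]
Op 6: conn=70 S1=55 S2=42 S3=44 blocked=[]
Op 7: conn=70 S1=77 S2=42 S3=44 blocked=[]
Op 8: conn=70 S1=77 S2=42 S3=67 blocked=[]
Op 9: conn=62 S1=69 S2=42 S3=67 blocked=[]
Op 10: conn=78 S1=69 S2=42 S3=67 blocked=[]
Op 11: conn=71 S1=62 S2=42 S3=67 blocked=[]
Op 12: conn=55 S1=62 S2=26 S3=67 blocked=[]
Op 13: conn=55 S1=62 S2=31 S3=67 blocked=[]
Op 14: conn=45 S1=52 S2=31 S3=67 blocked=[]

Answer: 45 52 31 67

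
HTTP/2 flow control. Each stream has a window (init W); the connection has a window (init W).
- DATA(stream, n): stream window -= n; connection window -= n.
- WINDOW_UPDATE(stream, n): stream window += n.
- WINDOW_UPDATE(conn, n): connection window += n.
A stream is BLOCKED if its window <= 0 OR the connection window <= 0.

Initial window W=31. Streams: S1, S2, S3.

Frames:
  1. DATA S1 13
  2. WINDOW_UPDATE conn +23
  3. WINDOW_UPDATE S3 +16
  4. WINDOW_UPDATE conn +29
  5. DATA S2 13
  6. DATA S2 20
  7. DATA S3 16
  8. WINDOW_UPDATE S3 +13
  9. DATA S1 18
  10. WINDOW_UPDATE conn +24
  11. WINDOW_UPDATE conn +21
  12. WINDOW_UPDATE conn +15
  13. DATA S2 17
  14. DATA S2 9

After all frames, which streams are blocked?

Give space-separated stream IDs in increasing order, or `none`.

Answer: S1 S2

Derivation:
Op 1: conn=18 S1=18 S2=31 S3=31 blocked=[]
Op 2: conn=41 S1=18 S2=31 S3=31 blocked=[]
Op 3: conn=41 S1=18 S2=31 S3=47 blocked=[]
Op 4: conn=70 S1=18 S2=31 S3=47 blocked=[]
Op 5: conn=57 S1=18 S2=18 S3=47 blocked=[]
Op 6: conn=37 S1=18 S2=-2 S3=47 blocked=[2]
Op 7: conn=21 S1=18 S2=-2 S3=31 blocked=[2]
Op 8: conn=21 S1=18 S2=-2 S3=44 blocked=[2]
Op 9: conn=3 S1=0 S2=-2 S3=44 blocked=[1, 2]
Op 10: conn=27 S1=0 S2=-2 S3=44 blocked=[1, 2]
Op 11: conn=48 S1=0 S2=-2 S3=44 blocked=[1, 2]
Op 12: conn=63 S1=0 S2=-2 S3=44 blocked=[1, 2]
Op 13: conn=46 S1=0 S2=-19 S3=44 blocked=[1, 2]
Op 14: conn=37 S1=0 S2=-28 S3=44 blocked=[1, 2]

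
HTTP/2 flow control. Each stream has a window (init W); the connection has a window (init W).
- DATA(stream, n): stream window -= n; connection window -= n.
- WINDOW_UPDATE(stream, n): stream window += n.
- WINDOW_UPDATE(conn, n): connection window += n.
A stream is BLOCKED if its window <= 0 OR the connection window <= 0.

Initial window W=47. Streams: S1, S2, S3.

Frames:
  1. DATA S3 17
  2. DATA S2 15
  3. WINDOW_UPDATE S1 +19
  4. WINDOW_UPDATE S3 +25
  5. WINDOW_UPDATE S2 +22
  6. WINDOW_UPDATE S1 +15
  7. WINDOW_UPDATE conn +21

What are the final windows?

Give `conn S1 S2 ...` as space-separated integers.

Answer: 36 81 54 55

Derivation:
Op 1: conn=30 S1=47 S2=47 S3=30 blocked=[]
Op 2: conn=15 S1=47 S2=32 S3=30 blocked=[]
Op 3: conn=15 S1=66 S2=32 S3=30 blocked=[]
Op 4: conn=15 S1=66 S2=32 S3=55 blocked=[]
Op 5: conn=15 S1=66 S2=54 S3=55 blocked=[]
Op 6: conn=15 S1=81 S2=54 S3=55 blocked=[]
Op 7: conn=36 S1=81 S2=54 S3=55 blocked=[]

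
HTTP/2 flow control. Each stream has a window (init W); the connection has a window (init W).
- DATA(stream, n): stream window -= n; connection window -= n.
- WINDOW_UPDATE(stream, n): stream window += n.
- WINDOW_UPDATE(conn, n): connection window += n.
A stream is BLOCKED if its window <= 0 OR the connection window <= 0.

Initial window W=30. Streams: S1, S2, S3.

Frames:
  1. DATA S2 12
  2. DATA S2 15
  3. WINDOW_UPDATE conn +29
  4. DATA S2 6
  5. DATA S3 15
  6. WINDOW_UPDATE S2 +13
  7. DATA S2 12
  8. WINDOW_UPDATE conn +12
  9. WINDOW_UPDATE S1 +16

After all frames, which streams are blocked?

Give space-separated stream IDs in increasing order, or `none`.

Op 1: conn=18 S1=30 S2=18 S3=30 blocked=[]
Op 2: conn=3 S1=30 S2=3 S3=30 blocked=[]
Op 3: conn=32 S1=30 S2=3 S3=30 blocked=[]
Op 4: conn=26 S1=30 S2=-3 S3=30 blocked=[2]
Op 5: conn=11 S1=30 S2=-3 S3=15 blocked=[2]
Op 6: conn=11 S1=30 S2=10 S3=15 blocked=[]
Op 7: conn=-1 S1=30 S2=-2 S3=15 blocked=[1, 2, 3]
Op 8: conn=11 S1=30 S2=-2 S3=15 blocked=[2]
Op 9: conn=11 S1=46 S2=-2 S3=15 blocked=[2]

Answer: S2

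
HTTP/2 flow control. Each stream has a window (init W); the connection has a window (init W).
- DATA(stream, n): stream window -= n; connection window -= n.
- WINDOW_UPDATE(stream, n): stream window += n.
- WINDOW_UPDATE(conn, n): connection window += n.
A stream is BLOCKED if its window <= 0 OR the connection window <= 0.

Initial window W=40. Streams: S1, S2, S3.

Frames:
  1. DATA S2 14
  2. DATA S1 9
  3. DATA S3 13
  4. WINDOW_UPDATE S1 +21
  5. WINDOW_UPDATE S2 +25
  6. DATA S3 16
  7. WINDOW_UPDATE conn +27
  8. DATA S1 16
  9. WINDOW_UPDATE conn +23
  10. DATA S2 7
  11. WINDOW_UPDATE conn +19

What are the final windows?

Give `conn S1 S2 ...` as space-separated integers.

Op 1: conn=26 S1=40 S2=26 S3=40 blocked=[]
Op 2: conn=17 S1=31 S2=26 S3=40 blocked=[]
Op 3: conn=4 S1=31 S2=26 S3=27 blocked=[]
Op 4: conn=4 S1=52 S2=26 S3=27 blocked=[]
Op 5: conn=4 S1=52 S2=51 S3=27 blocked=[]
Op 6: conn=-12 S1=52 S2=51 S3=11 blocked=[1, 2, 3]
Op 7: conn=15 S1=52 S2=51 S3=11 blocked=[]
Op 8: conn=-1 S1=36 S2=51 S3=11 blocked=[1, 2, 3]
Op 9: conn=22 S1=36 S2=51 S3=11 blocked=[]
Op 10: conn=15 S1=36 S2=44 S3=11 blocked=[]
Op 11: conn=34 S1=36 S2=44 S3=11 blocked=[]

Answer: 34 36 44 11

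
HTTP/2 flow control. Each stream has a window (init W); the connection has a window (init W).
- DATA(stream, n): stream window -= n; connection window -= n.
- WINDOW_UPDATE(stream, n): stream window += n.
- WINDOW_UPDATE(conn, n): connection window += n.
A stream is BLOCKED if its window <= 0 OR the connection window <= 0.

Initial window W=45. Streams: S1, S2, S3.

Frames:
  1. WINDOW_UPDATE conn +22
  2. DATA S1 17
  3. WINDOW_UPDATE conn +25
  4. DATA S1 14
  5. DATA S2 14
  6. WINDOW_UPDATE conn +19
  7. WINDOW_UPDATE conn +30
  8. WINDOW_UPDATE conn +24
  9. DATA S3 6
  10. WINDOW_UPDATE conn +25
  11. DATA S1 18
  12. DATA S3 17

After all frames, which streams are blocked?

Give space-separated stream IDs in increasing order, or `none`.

Op 1: conn=67 S1=45 S2=45 S3=45 blocked=[]
Op 2: conn=50 S1=28 S2=45 S3=45 blocked=[]
Op 3: conn=75 S1=28 S2=45 S3=45 blocked=[]
Op 4: conn=61 S1=14 S2=45 S3=45 blocked=[]
Op 5: conn=47 S1=14 S2=31 S3=45 blocked=[]
Op 6: conn=66 S1=14 S2=31 S3=45 blocked=[]
Op 7: conn=96 S1=14 S2=31 S3=45 blocked=[]
Op 8: conn=120 S1=14 S2=31 S3=45 blocked=[]
Op 9: conn=114 S1=14 S2=31 S3=39 blocked=[]
Op 10: conn=139 S1=14 S2=31 S3=39 blocked=[]
Op 11: conn=121 S1=-4 S2=31 S3=39 blocked=[1]
Op 12: conn=104 S1=-4 S2=31 S3=22 blocked=[1]

Answer: S1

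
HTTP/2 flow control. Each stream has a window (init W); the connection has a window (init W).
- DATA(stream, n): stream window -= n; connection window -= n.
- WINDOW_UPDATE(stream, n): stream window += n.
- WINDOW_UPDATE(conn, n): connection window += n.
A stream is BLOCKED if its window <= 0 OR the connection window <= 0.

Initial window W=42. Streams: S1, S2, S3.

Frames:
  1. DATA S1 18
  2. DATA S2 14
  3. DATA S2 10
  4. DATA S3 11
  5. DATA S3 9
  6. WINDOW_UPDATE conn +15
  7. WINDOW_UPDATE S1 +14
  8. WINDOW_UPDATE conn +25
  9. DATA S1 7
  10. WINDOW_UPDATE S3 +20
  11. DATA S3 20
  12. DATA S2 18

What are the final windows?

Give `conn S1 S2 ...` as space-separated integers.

Op 1: conn=24 S1=24 S2=42 S3=42 blocked=[]
Op 2: conn=10 S1=24 S2=28 S3=42 blocked=[]
Op 3: conn=0 S1=24 S2=18 S3=42 blocked=[1, 2, 3]
Op 4: conn=-11 S1=24 S2=18 S3=31 blocked=[1, 2, 3]
Op 5: conn=-20 S1=24 S2=18 S3=22 blocked=[1, 2, 3]
Op 6: conn=-5 S1=24 S2=18 S3=22 blocked=[1, 2, 3]
Op 7: conn=-5 S1=38 S2=18 S3=22 blocked=[1, 2, 3]
Op 8: conn=20 S1=38 S2=18 S3=22 blocked=[]
Op 9: conn=13 S1=31 S2=18 S3=22 blocked=[]
Op 10: conn=13 S1=31 S2=18 S3=42 blocked=[]
Op 11: conn=-7 S1=31 S2=18 S3=22 blocked=[1, 2, 3]
Op 12: conn=-25 S1=31 S2=0 S3=22 blocked=[1, 2, 3]

Answer: -25 31 0 22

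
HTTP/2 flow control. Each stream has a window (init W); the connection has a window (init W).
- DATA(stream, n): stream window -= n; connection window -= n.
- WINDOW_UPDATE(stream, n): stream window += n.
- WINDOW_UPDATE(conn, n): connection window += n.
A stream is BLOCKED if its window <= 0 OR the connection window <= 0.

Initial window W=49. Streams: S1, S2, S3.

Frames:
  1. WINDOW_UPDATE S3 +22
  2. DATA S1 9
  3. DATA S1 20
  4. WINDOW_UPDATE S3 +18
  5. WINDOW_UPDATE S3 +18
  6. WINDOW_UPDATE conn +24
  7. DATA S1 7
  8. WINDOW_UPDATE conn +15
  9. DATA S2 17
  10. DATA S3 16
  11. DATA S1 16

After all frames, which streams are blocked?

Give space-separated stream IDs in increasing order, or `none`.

Op 1: conn=49 S1=49 S2=49 S3=71 blocked=[]
Op 2: conn=40 S1=40 S2=49 S3=71 blocked=[]
Op 3: conn=20 S1=20 S2=49 S3=71 blocked=[]
Op 4: conn=20 S1=20 S2=49 S3=89 blocked=[]
Op 5: conn=20 S1=20 S2=49 S3=107 blocked=[]
Op 6: conn=44 S1=20 S2=49 S3=107 blocked=[]
Op 7: conn=37 S1=13 S2=49 S3=107 blocked=[]
Op 8: conn=52 S1=13 S2=49 S3=107 blocked=[]
Op 9: conn=35 S1=13 S2=32 S3=107 blocked=[]
Op 10: conn=19 S1=13 S2=32 S3=91 blocked=[]
Op 11: conn=3 S1=-3 S2=32 S3=91 blocked=[1]

Answer: S1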